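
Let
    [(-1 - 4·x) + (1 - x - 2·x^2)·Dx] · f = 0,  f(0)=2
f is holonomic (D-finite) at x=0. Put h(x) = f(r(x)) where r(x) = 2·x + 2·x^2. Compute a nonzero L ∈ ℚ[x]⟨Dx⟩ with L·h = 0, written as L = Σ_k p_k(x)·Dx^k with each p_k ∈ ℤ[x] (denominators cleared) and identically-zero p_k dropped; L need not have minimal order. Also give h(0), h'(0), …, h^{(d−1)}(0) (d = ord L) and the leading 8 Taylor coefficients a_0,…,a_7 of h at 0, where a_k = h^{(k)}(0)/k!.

L = (2 + 20·x + 48·x^2 + 32·x^3) + (-1 + 2·x + 10·x^2 + 16·x^3 + 8·x^4)·Dx  (order 1).
h: a_k = 2, 4, 28, 128, 616, 2992, 14416, 69632, …
ICs: h(0) = 2.

f: a_k = 2, 2, 6, 10, 22, 42, 86, 170, …
Change of var in L_f (x↦r) gives L₀.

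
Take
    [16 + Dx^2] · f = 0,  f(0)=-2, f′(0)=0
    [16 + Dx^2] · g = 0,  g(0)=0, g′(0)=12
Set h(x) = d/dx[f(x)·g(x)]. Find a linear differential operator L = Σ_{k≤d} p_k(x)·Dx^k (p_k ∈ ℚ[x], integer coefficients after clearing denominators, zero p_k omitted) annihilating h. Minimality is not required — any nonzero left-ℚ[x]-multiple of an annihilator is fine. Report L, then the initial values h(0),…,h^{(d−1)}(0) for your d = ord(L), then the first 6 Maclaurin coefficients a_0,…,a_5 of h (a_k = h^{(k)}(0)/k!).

f: a_k = -2, 0, 16, 0, -64/3, 0, …
g: a_k = 0, 12, 0, -32, 0, 128/5, …
Product ⇒ symmetric product L₀, ord ≤ 4.
h₀' ⇒ L via d/dx closure of L₀.
L = 64 + Dx^2  (order 2).
h: a_k = -24, 0, 768, 0, -4096, 0, …
ICs: h(0) = -24, h′(0) = 0.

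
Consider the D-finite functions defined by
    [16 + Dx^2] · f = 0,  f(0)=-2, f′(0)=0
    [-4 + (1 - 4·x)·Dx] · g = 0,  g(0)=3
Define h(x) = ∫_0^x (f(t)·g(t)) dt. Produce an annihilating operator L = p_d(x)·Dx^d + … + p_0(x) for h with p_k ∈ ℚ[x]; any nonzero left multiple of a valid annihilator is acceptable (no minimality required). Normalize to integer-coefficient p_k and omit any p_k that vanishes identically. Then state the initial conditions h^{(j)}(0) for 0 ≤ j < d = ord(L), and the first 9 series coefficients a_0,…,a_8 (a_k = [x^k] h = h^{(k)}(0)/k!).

L = (-16 + 64·x)·Dx + 8·Dx^2 + (-1 + 4·x)·Dx^3  (order 3).
h: a_k = 0, -6, -12, -16, -48, -832/5, -1664/3, -199168/105, -99584/15, …
ICs: h(0) = 0, h′(0) = -6, h′′(0) = -24.

f: a_k = -2, 0, 16, 0, -64/3, 0, 512/45, 0, -1024/315, …
g: a_k = 3, 12, 48, 192, 768, 3072, 12288, 49152, 196608, …
L₀ := L_f ⊗_s L_g (sym. prod.), ord ≤ 2.
∫: right-multiply L₀ by Dx.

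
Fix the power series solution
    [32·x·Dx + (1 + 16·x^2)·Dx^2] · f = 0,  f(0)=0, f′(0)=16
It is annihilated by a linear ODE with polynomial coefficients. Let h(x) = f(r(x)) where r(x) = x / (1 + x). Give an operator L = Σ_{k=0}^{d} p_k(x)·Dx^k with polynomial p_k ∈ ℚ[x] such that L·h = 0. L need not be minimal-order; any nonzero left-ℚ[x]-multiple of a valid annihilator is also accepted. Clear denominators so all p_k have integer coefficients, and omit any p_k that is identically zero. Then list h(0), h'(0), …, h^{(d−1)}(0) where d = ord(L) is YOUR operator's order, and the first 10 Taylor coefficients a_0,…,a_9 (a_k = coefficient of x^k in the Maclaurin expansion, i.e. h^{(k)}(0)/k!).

f: a_k = 0, 16, 0, -256/3, 0, 4096/5, 0, -65536/7, 0, 1048576/9, …
h₀=f(r): pull back L_f along r ⇒ L₀.
L = (2 + 34·x)·Dx + (1 + 2·x + 17·x^2)·Dx^2  (order 2).
h: a_k = 0, 16, -16, -208/3, 240, 1616/5, -9776/3, 11632/7, 38640, -815984/9, …
ICs: h(0) = 0, h′(0) = 16.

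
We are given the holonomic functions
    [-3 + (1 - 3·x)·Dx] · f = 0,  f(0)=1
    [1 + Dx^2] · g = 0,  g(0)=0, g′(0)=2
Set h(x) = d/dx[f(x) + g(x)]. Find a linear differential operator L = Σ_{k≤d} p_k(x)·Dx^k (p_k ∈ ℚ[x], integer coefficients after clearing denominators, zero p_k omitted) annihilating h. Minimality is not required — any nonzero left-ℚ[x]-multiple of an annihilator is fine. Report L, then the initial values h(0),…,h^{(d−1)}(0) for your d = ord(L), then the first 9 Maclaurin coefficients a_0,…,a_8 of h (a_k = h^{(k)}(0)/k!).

L = (654 - 36·x + 54·x^2) + (-55 + 171·x - 27·x^2 + 27·x^3)·Dx + (654 - 36·x + 54·x^2)·Dx^2 + (-55 + 171·x - 27·x^2 + 27·x^3)·Dx^3  (order 3).
h: a_k = 5, 18, 80, 324, 14581/12, 4374, 5511239/360, 52488, 3571283521/20160, …
ICs: h(0) = 5, h′(0) = 18, h′′(0) = 160.

f: a_k = 1, 3, 9, 27, 81, 243, 729, 2187, 6561, …
g: a_k = 0, 2, 0, -1/3, 0, 1/60, 0, -1/2520, 0, …
Sum ⇒ L₀ = lclm(L_f,L_g) in ℚ(x)⟨Dx⟩.
Derive L from L₀ (diff closure).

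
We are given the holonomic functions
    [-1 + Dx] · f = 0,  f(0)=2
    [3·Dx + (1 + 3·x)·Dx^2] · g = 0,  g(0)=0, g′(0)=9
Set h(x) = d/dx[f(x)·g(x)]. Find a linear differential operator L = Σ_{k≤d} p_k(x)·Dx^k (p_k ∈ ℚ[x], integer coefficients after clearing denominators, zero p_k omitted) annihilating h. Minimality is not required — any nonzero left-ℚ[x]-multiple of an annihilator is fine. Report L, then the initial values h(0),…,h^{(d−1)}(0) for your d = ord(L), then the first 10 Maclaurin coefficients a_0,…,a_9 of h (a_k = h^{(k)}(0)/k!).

L = (13 - 12·x + 9·x^2) + (-11 + 15·x - 18·x^2)·Dx + (-2 - 3·x + 9·x^2)·Dx^2  (order 2).
h: a_k = 18, -18, 108, -312, 3867/4, -11763/4, 44561/5, -134669/5, 36401877/448, -4935863537/20160, …
ICs: h(0) = 18, h′(0) = -18.

f: a_k = 2, 2, 1, 1/3, 1/12, 1/60, 1/360, 1/2520, 1/20160, 1/181440, …
g: a_k = 0, 9, -27/2, 27, -243/4, 729/5, -729/2, 6561/7, -19683/8, 6561, …
f·g: L₀ = L_f ⊗_s L_g, ord ≤ 1·2.
h₀' ⇒ L via d/dx closure of L₀.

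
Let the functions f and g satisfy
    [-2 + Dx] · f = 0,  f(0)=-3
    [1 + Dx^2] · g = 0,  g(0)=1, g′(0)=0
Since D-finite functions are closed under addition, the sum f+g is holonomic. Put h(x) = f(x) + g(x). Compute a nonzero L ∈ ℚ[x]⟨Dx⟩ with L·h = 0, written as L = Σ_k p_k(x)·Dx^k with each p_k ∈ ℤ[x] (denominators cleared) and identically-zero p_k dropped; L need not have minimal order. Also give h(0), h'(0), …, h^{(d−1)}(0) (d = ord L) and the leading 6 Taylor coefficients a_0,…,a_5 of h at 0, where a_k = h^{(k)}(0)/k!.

L = -2 + Dx - 2·Dx^2 + Dx^3  (order 3).
h: a_k = -2, -6, -13/2, -4, -47/24, -4/5, …
ICs: h(0) = -2, h′(0) = -6, h′′(0) = -13.

f: a_k = -3, -6, -6, -4, -2, -4/5, …
g: a_k = 1, 0, -1/2, 0, 1/24, 0, …
f+g: L₀ = lclm(L_f,L_g), ord ≤ 1+2.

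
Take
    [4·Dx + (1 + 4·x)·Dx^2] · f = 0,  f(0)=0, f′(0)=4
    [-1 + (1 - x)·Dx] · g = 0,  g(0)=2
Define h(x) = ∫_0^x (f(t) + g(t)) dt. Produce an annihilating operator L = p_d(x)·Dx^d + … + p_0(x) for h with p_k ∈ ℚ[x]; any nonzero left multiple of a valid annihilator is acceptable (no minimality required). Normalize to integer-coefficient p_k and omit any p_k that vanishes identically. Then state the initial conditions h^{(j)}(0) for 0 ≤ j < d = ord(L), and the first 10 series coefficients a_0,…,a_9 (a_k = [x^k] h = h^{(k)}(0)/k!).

f: a_k = 0, 4, -8, 64/3, -64, 1024/5, -2048/3, 16384/7, -8192, 262144/9, …
g: a_k = 2, 2, 2, 2, 2, 2, 2, 2, 2, 2, …
h₀=f+g: left-lcm gives L₀, ord ≤ 3.
Integrate: L := L₀·Dx.
L = (-44 - 16·x)·Dx^2 + (13 - 56·x - 32·x^2)·Dx^3 + (3 + 11·x - 6·x^2 - 8·x^3)·Dx^4  (order 4).
h: a_k = 0, 2, 3, -2, 35/6, -62/5, 517/15, -2042/21, 8199/28, -910, …
ICs: h(0) = 0, h′(0) = 2, h′′(0) = 6, h′′′(0) = -12.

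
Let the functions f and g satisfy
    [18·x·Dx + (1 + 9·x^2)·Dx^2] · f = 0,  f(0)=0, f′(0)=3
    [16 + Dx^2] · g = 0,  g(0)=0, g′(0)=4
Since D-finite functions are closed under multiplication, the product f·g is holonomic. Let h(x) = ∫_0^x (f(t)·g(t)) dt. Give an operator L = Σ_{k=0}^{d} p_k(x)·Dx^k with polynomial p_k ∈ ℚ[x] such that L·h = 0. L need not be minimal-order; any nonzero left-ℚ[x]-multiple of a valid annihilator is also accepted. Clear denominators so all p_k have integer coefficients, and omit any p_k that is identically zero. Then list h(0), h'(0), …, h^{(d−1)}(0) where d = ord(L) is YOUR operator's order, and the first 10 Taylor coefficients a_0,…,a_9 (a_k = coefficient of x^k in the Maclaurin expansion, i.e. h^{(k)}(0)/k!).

L = (20800 + 494784·x^2 + 2923776·x^4 + 11943936·x^6 + 26873856·x^8)·Dx + (19584·x + 342144·x^3 + 2239488·x^5 + 6718464·x^7)·Dx^2 + (1700 + 42732·x^2 + 318816·x^4 + 1492992·x^6 + 3359232·x^8)·Dx^3 + (1224·x + 21384·x^3 + 139968·x^5 + 419904·x^7)·Dx^4 + (25 + 738·x^2 + 8505·x^4 + 46656·x^6 + 104976·x^8)·Dx^5  (order 5).
h: a_k = 0, 0, 0, 4, 0, -68/5, 0, 316/7, 0, -5564/27, …
ICs: h(0) = 0, h′(0) = 0, h′′(0) = 0, h′′′(0) = 24, h′′′′(0) = 0.

f: a_k = 0, 3, 0, -9, 0, 243/5, 0, -2187/7, 0, 2187, …
g: a_k = 0, 4, 0, -32/3, 0, 128/15, 0, -1024/315, 0, 2048/2835, …
f·g: L₀ = L_f ⊗_s L_g, ord ≤ 2·2.
∫: right-multiply L₀ by Dx.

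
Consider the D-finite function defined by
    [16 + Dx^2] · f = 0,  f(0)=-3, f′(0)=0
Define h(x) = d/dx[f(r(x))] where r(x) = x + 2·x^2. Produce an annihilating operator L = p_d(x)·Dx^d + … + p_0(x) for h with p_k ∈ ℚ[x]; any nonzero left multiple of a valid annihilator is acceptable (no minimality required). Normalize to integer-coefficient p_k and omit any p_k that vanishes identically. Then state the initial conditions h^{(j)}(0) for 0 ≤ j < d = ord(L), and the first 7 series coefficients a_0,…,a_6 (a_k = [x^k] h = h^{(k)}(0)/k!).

f: a_k = -3, 0, 24, 0, -32, 0, 256/15, …
Substitute x→r, Dx→(1/r')Dx; clear ⇒ L₀.
h=h₀': d/dx-closure on L₀ ⇒ L.
L = (64 + 256·x + 1536·x^2 + 4096·x^3 + 4096·x^4) + (-12 - 48·x)·Dx + (1 + 8·x + 16·x^2)·Dx^2  (order 2).
h: a_k = 0, 48, 288, 256, -1280, -22528/5, -28672/5, …
ICs: h(0) = 0, h′(0) = 48.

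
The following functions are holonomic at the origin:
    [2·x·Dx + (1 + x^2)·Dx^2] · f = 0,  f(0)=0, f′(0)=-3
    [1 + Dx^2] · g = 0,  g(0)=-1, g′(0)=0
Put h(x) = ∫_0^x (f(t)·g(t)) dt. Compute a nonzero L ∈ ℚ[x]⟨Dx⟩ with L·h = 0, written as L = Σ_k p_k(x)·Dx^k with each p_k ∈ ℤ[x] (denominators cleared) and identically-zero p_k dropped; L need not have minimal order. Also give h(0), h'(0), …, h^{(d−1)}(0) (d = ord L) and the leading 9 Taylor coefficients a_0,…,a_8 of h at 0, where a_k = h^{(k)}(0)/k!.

L = (10 + 26·x^2 + 11·x^4 + 4·x^6 + x^8)·Dx + (12·x + 20·x^3 + 12·x^5 + 4·x^7)·Dx^2 + (12 + 32·x^2 + 18·x^4 + 8·x^6 + 2·x^8)·Dx^3 + (12·x + 20·x^3 + 12·x^5 + 4·x^7)·Dx^4 + (2 + 6·x^2 + 7·x^4 + 4·x^6 + x^8)·Dx^5  (order 5).
h: a_k = 0, 0, 3/2, 0, -5/8, 0, 49/240, 0, -1301/13440, …
ICs: h(0) = 0, h′(0) = 0, h′′(0) = 3, h′′′(0) = 0, h′′′′(0) = -15.

f: a_k = 0, -3, 0, 1, 0, -3/5, 0, 3/7, 0, …
g: a_k = -1, 0, 1/2, 0, -1/24, 0, 1/720, 0, -1/40320, …
L₀ := L_f ⊗_s L_g (sym. prod.), ord ≤ 4.
h=∫₀ˣh₀: take L = L₀·Dx.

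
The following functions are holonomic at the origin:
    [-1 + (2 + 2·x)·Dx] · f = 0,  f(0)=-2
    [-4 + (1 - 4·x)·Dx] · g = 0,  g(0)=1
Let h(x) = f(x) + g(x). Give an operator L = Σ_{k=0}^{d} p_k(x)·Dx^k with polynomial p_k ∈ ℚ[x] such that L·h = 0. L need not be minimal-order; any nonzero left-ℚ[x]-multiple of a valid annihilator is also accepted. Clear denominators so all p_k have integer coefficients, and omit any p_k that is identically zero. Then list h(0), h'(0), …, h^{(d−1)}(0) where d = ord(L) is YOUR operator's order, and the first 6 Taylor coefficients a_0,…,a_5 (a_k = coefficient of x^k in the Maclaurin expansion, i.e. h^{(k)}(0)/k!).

L = (68 + 48·x) + (-129 - 248·x - 144·x^2)·Dx + (14 - 18·x - 128·x^2 - 96·x^3)·Dx^2  (order 2).
h: a_k = -1, 3, 65/4, 511/8, 16389/64, 131065/128, …
ICs: h(0) = -1, h′(0) = 3.

f: a_k = -2, -1, 1/4, -1/8, 5/64, -7/128, …
g: a_k = 1, 4, 16, 64, 256, 1024, …
L₀ := lclm(L_f,L_g); ord L₀ ≤ 1+1.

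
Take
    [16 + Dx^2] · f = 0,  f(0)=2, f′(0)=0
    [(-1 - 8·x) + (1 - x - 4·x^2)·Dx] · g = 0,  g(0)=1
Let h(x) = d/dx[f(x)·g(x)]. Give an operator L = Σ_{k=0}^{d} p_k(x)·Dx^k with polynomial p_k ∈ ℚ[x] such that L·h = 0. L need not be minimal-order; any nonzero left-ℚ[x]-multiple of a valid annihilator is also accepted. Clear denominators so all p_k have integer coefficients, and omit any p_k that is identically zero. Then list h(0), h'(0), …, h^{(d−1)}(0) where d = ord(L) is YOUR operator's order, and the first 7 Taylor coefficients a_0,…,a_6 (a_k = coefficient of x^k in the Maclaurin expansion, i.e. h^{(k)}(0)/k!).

f: a_k = 2, 0, -16, 0, 64/3, 0, -512/45, …
g: a_k = 1, 1, 5, 9, 29, 65, 181, …
L₀ := L_f ⊗_s L_g (sym. prod.), ord ≤ 2.
Differentiate: ansatz ord ≤ ord L₀ ⇒ L.
L = (-12 - 64·x - 224·x^2 + 256·x^3 + 512·x^4) + (-1 - 4·x + 48·x^2 + 128·x^3)·Dx + (1 - 3·x - 10·x^2 + 16·x^3 + 32·x^4)·Dx^2  (order 2).
h: a_k = 2, -12, 6, -8/3, 110/3, -604/15, 7126/45, …
ICs: h(0) = 2, h′(0) = -12.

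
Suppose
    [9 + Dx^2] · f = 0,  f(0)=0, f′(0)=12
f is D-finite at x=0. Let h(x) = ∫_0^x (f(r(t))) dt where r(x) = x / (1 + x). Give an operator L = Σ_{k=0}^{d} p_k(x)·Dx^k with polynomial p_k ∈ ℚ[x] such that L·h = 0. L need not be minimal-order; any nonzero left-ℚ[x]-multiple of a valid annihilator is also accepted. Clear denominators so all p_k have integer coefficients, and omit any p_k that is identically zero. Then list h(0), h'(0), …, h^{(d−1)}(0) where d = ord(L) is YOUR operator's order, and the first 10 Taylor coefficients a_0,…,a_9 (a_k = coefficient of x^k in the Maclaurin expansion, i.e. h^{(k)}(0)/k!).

f: a_k = 0, 12, 0, -18, 0, 81/10, 0, -243/140, 0, 243/1120, …
Change of var in L_f (x↦r) gives L₀.
∫: right-multiply L₀ by Dx.
L = 9·Dx + (2 + 6·x + 6·x^2 + 2·x^3)·Dx^2 + (1 + 4·x + 6·x^2 + 4·x^3 + x^4)·Dx^3  (order 3).
h: a_k = 0, 0, 6, -4, -3/2, 42/5, -293/20, 255/14, -19353/1120, 631/60, …
ICs: h(0) = 0, h′(0) = 0, h′′(0) = 12.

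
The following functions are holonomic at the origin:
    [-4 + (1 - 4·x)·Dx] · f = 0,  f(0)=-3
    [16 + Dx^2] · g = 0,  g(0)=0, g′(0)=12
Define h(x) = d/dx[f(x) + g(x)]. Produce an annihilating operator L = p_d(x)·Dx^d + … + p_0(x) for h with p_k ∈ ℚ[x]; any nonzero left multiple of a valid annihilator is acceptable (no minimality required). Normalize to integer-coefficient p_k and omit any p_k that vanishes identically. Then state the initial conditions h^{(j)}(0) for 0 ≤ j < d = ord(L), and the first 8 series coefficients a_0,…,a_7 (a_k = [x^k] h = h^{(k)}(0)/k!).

f: a_k = -3, -12, -48, -192, -768, -3072, -12288, -49152, …
g: a_k = 0, 12, 0, -32, 0, 128/5, 0, -1024/105, …
h₀=f+g: left-lcm gives L₀, ord ≤ 3.
Derive L from L₀ (diff closure).
L = (1664 - 1024·x + 2048·x^2) + (-112 + 576·x - 768·x^2 + 1024·x^3)·Dx + (104 - 64·x + 128·x^2)·Dx^2 + (-7 + 36·x - 48·x^2 + 64·x^3)·Dx^3  (order 3).
h: a_k = 0, -96, -672, -3072, -15232, -73728, -5161984/15, -1572864, …
ICs: h(0) = 0, h′(0) = -96, h′′(0) = -1344.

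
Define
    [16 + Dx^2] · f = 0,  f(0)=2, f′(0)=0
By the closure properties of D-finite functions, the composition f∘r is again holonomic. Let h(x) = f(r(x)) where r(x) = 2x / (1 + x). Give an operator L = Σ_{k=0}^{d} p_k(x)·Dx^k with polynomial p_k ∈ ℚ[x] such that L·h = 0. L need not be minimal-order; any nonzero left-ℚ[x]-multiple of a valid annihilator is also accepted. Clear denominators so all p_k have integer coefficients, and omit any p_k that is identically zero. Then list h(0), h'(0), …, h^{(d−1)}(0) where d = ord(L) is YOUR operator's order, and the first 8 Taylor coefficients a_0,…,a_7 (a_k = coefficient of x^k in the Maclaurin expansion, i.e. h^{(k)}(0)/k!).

f: a_k = 2, 0, -16, 0, 64/3, 0, -512/45, 0, …
L₀ from L_f via x↦r, Dx↦r'^{-1}Dx.
L = 64 + (2 + 6·x + 6·x^2 + 2·x^3)·Dx + (1 + 4·x + 6·x^2 + 4·x^3 + x^4)·Dx^2  (order 2).
h: a_k = 2, 0, -64, 128, 448/3, -3328/3, 106432/45, -10368/5, …
ICs: h(0) = 2, h′(0) = 0.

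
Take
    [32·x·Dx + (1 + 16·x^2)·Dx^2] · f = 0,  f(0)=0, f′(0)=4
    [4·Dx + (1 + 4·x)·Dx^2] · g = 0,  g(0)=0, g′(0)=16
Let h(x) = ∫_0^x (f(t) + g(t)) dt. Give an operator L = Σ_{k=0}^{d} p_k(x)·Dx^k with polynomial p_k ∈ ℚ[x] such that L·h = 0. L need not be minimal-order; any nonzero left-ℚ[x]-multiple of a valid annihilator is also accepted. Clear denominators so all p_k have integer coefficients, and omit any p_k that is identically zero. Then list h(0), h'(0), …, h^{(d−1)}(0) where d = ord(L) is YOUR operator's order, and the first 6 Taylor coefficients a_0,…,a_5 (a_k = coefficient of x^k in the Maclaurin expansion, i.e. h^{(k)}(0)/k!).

L = (-32 - 384·x + 1536·x^2 + 2048·x^3)·Dx^2 + (-16 - 64·x + 3072·x^3 + 4096·x^4)·Dx^3 + (-1 + 4·x + 32·x^2 + 128·x^3 + 768·x^4 + 1024·x^5)·Dx^4  (order 4).
h: a_k = 0, 0, 10, -32/3, 16, -256/5, …
ICs: h(0) = 0, h′(0) = 0, h′′(0) = 20, h′′′(0) = -64.

f: a_k = 0, 4, 0, -64/3, 0, 1024/5, …
g: a_k = 0, 16, -32, 256/3, -256, 4096/5, …
f+g: L₀ = lclm(L_f,L_g), ord ≤ 2+2.
∫: right-multiply L₀ by Dx.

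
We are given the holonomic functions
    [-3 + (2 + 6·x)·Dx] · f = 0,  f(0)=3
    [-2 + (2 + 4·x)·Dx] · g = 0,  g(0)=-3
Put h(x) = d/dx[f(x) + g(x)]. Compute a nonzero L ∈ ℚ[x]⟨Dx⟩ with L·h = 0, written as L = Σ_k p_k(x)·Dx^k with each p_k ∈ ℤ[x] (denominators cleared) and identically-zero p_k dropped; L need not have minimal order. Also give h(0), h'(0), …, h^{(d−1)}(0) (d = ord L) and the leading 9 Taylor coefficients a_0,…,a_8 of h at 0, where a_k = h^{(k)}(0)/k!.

f: a_k = 3, 9/2, -27/8, 81/16, -1215/128, 5103/256, -45927/1024, 216513/2048, -8444007/32768, …
g: a_k = -3, -3, 3/2, -3/2, 15/8, -21/8, 63/16, -99/16, 1287/128, …
h₀=f+g: left-lcm gives L₀, ord ≤ 2.
h=h₀': d/dx-closure on L₀ ⇒ L.
L = -9 + (-15 - 36·x)·Dx + (-2 - 10·x - 12·x^2)·Dx^2  (order 2).
h: a_k = 3/2, -15/4, 171/16, -975/32, 22155/256, -125685/512, 1426887/2048, -8114535/4096, 370096155/65536, …
ICs: h(0) = 3/2, h′(0) = -15/4.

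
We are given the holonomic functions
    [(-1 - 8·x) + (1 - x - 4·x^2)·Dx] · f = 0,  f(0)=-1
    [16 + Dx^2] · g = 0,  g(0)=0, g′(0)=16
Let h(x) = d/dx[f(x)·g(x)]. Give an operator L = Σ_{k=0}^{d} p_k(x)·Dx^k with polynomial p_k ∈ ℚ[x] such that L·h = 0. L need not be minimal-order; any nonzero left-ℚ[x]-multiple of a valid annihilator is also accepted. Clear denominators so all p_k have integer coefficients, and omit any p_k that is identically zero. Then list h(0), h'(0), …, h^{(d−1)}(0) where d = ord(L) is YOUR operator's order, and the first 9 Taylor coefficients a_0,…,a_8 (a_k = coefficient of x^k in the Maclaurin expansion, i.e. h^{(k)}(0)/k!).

L = (-12 - 64·x - 224·x^2 + 256·x^3 + 512·x^4) + (-1 - 4·x + 48·x^2 + 128·x^3)·Dx + (1 - 3·x - 10·x^2 + 16·x^3 + 32·x^4)·Dx^2  (order 2).
h: a_k = -16, -32, -112, -1216/3, -1424, -20704/5, -572144/45, -11533696/315, -33580784/315, …
ICs: h(0) = -16, h′(0) = -32.

f: a_k = -1, -1, -5, -9, -29, -65, -181, -441, -1165, …
g: a_k = 0, 16, 0, -128/3, 0, 512/15, 0, -4096/315, 0, …
Product ⇒ symmetric product L₀, ord ≤ 2.
h₀' ⇒ L via d/dx closure of L₀.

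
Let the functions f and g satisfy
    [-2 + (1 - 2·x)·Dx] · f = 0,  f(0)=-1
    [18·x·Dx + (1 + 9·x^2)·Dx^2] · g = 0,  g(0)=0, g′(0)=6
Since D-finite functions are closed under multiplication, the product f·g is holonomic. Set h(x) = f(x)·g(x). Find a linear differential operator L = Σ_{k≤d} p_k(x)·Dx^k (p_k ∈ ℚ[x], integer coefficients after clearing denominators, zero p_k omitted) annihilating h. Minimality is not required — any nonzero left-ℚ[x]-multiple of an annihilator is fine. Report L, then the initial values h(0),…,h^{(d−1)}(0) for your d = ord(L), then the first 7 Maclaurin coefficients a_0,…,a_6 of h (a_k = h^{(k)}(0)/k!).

L = 36·x + (4 - 18·x + 72·x^2)·Dx + (-1 + 2·x - 9·x^2 + 18·x^3)·Dx^2  (order 2).
h: a_k = 0, -6, -12, -6, -12, -606/5, -1212/5, …
ICs: h(0) = 0, h′(0) = -6.

f: a_k = -1, -2, -4, -8, -16, -32, -64, …
g: a_k = 0, 6, 0, -18, 0, 486/5, 0, …
h₀=f·g: eliminate ⇒ L₀, order ≤ 1·2.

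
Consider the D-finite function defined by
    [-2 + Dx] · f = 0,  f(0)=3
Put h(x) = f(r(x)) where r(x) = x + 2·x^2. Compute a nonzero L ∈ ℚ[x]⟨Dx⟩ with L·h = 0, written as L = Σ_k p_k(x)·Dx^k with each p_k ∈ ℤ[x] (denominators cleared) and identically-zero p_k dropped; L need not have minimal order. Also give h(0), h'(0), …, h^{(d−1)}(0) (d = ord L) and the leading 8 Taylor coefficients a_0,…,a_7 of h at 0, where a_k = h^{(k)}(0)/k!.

f: a_k = 3, 6, 6, 4, 2, 4/5, 4/15, 8/105, …
Change of var in L_f (x↦r) gives L₀.
L = (-2 - 8·x) + Dx  (order 1).
h: a_k = 3, 6, 18, 28, 50, 324/5, 1324/15, 10424/105, …
ICs: h(0) = 3.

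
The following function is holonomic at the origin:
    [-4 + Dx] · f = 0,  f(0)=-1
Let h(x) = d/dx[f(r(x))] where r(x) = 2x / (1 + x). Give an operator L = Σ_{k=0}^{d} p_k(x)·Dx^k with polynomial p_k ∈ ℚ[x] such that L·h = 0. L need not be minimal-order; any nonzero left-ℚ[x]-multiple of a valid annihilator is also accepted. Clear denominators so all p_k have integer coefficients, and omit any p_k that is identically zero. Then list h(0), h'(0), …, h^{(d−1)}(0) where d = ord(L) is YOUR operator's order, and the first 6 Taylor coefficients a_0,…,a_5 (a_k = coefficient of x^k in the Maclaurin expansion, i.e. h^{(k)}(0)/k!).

L = (6 - 2·x) + (-1 - 2·x - x^2)·Dx  (order 1).
h: a_k = -8, -48, -88, -32/3, 88, -368/15, …
ICs: h(0) = -8.

f: a_k = -1, -4, -8, -32/3, -32/3, -128/15, …
f∘r: x↦r, Dx↦Dx/r' in L_f ⇒ L₀.
h₀' ⇒ L via d/dx closure of L₀.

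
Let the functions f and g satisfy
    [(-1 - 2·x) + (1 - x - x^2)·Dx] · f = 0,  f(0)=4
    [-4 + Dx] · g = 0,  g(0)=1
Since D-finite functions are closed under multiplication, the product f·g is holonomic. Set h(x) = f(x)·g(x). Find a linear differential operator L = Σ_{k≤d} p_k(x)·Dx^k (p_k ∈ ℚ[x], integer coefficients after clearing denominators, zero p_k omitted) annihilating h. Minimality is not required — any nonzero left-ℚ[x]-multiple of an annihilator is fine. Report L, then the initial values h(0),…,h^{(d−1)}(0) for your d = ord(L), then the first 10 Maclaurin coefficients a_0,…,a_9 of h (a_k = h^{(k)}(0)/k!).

f: a_k = 4, 4, 8, 12, 20, 32, 52, 84, 136, 220, …
g: a_k = 1, 4, 8, 32/3, 32/3, 128/15, 256/45, 1024/315, 512/315, 2048/2835, …
Product ⇒ symmetric product L₀, ord ≤ 1.
L = (5 - 2·x - 4·x^2) + (-1 + x + x^2)·Dx  (order 1).
h: a_k = 4, 20, 56, 356/3, 652/3, 5552/15, 5492/9, 312908/315, 507176/315, 1055564/405, …
ICs: h(0) = 4.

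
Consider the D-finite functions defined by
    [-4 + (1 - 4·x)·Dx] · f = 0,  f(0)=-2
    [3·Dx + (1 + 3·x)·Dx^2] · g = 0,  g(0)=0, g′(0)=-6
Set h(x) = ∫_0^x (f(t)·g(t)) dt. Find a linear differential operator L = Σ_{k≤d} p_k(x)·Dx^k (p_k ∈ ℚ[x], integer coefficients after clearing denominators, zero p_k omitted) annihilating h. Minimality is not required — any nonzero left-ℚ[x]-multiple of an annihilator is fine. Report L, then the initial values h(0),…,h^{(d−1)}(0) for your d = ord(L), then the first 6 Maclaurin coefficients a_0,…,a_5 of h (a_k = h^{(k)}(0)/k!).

f: a_k = -2, -8, -32, -128, -512, -2048, …
g: a_k = 0, -6, 9, -18, 81/2, -486/5, …
Product ⇒ symmetric product L₀, ord ≤ 2.
h=∫₀ˣh₀: take L = L₀·Dx.
L = 12·Dx + (5 + 36·x)·Dx^2 + (-1 + x + 12·x^2)·Dx^3  (order 3).
h: a_k = 0, 0, 6, 10, 39, 543/5, …
ICs: h(0) = 0, h′(0) = 0, h′′(0) = 12.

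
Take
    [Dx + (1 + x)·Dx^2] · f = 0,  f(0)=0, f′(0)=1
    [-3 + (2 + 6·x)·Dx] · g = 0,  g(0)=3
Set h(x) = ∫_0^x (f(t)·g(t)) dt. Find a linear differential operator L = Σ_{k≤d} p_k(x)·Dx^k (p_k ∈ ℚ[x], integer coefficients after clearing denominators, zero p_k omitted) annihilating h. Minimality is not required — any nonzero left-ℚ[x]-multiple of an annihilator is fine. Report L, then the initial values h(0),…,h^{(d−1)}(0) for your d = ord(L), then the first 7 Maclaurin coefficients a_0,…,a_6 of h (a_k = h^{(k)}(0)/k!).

L = (21 + 9·x)·Dx + (-8 - 24·x)·Dx^2 + (4 + 28·x + 60·x^2 + 36·x^3)·Dx^3  (order 3).
h: a_k = 0, 0, 3/2, 1, -37/32, 3/2, -2917/1280, …
ICs: h(0) = 0, h′(0) = 0, h′′(0) = 3.

f: a_k = 0, 1, -1/2, 1/3, -1/4, 1/5, -1/6, …
g: a_k = 3, 9/2, -27/8, 81/16, -1215/128, 5103/256, -45927/1024, …
h₀=f·g: eliminate ⇒ L₀, order ≤ 2·1.
Integrate: L := L₀·Dx.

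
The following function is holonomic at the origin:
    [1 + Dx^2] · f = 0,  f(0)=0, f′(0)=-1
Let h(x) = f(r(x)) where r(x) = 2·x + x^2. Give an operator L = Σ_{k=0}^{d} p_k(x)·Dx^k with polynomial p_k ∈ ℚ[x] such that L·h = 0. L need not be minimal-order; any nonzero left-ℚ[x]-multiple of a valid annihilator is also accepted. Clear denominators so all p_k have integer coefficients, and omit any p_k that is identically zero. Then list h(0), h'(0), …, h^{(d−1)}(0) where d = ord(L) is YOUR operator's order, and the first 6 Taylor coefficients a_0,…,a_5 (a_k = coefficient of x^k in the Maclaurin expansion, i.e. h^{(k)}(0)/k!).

f: a_k = 0, -1, 0, 1/6, 0, -1/120, …
Change of var in L_f (x↦r) gives L₀.
L = (4 + 12·x + 12·x^2 + 4·x^3) - Dx + (1 + x)·Dx^2  (order 2).
h: a_k = 0, -2, -1, 4/3, 2, 11/15, …
ICs: h(0) = 0, h′(0) = -2.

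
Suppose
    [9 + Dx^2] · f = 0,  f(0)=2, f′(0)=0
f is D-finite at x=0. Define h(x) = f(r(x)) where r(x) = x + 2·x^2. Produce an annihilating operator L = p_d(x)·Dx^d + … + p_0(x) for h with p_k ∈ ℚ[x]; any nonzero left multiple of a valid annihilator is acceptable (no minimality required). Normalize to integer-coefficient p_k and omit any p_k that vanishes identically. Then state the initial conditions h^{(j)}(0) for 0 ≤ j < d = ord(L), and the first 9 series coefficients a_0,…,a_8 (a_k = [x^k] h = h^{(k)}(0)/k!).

L = (9 + 108·x + 432·x^2 + 576·x^3) - 4·Dx + (1 + 4·x)·Dx^2  (order 2).
h: a_k = 2, 0, -9, -36, -117/4, 54, 6399/40, 1917/10, -29511/2240, …
ICs: h(0) = 2, h′(0) = 0.

f: a_k = 2, 0, -9, 0, 27/4, 0, -81/40, 0, 729/2240, …
Substitute x→r, Dx→(1/r')Dx; clear ⇒ L₀.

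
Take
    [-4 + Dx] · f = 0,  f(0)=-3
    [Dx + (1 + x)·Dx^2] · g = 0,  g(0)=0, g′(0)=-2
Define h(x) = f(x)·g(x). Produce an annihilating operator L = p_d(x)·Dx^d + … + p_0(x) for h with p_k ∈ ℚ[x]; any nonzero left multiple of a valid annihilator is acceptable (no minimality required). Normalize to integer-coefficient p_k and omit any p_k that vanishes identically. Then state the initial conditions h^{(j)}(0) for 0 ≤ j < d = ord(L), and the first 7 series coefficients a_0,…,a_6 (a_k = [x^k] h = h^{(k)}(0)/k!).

f: a_k = -3, -12, -24, -32, -32, -128/5, -256/15, …
g: a_k = 0, -2, 1, -2/3, 1/2, -2/5, 1/3, …
Product ⇒ symmetric product L₀, ord ≤ 2.
L = (12 + 16·x) + (-7 - 8·x)·Dx + (1 + x)·Dx^2  (order 2).
h: a_k = 0, 6, 21, 38, 93/2, 216/5, 97/3, …
ICs: h(0) = 0, h′(0) = 6.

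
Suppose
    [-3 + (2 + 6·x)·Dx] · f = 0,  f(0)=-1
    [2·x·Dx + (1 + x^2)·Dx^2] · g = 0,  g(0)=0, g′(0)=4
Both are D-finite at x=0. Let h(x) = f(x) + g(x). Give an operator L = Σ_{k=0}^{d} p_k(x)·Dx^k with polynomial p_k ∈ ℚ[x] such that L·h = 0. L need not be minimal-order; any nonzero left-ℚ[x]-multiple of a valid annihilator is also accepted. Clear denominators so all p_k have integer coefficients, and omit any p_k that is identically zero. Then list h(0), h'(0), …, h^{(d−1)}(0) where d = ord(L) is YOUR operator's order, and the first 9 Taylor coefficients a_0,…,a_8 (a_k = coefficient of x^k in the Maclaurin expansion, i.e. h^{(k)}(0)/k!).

L = (-12 - 90·x + 36·x^2 + 54·x^3)·Dx + (-35 - 48·x - 102·x^2 + 144·x^3 + 189·x^4)·Dx^2 + (-6 - 10·x + 36·x^2 + 44·x^3 + 42·x^4 + 54·x^5)·Dx^3  (order 3).
h: a_k = -1, 5/2, 9/8, -145/48, 405/128, -7481/1280, 15309/1024, -513389/14336, 2814669/32768, …
ICs: h(0) = -1, h′(0) = 5/2, h′′(0) = 9/4.

f: a_k = -1, -3/2, 9/8, -27/16, 405/128, -1701/256, 15309/1024, -72171/2048, 2814669/32768, …
g: a_k = 0, 4, 0, -4/3, 0, 4/5, 0, -4/7, 0, …
Weyl lclm of L_f,L_g ⇒ L₀ (ord ≤ 3).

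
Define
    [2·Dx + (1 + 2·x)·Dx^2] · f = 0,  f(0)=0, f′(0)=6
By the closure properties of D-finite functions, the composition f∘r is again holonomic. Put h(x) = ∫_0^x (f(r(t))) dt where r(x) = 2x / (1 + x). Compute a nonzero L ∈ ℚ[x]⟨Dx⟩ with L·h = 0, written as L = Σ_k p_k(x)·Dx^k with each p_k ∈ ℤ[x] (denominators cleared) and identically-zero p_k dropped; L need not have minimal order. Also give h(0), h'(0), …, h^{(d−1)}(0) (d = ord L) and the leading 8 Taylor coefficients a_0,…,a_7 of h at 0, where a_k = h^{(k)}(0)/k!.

L = (6 + 10·x)·Dx^2 + (1 + 6·x + 5·x^2)·Dx^3  (order 3).
h: a_k = 0, 0, 6, -12, 31, -468/5, 1562/5, -1116, …
ICs: h(0) = 0, h′(0) = 0, h′′(0) = 12.

f: a_k = 0, 6, -6, 8, -12, 96/5, -32, 384/7, …
Substitute x→r, Dx→(1/r')Dx; clear ⇒ L₀.
h=∫₀ˣh₀: take L = L₀·Dx.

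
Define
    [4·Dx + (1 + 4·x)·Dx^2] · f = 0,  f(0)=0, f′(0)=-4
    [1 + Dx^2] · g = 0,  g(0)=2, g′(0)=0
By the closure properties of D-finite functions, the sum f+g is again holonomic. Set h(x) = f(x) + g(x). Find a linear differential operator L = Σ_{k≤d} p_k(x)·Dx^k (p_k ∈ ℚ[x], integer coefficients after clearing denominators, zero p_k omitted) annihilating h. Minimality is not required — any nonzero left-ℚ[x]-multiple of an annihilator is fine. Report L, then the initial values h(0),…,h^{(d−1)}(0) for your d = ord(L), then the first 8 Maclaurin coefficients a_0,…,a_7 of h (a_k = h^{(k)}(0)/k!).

f: a_k = 0, -4, 8, -64/3, 64, -1024/5, 2048/3, -16384/7, …
g: a_k = 2, 0, -1, 0, 1/12, 0, -1/360, 0, …
Weyl lclm of L_f,L_g ⇒ L₀ (ord ≤ 4).
L = (388 + 32·x + 64·x^2)·Dx + (33 + 140·x + 48·x^2 + 64·x^3)·Dx^2 + (388 + 32·x + 64·x^2)·Dx^3 + (33 + 140·x + 48·x^2 + 64·x^3)·Dx^4  (order 4).
h: a_k = 2, -4, 7, -64/3, 769/12, -1024/5, 245759/360, -16384/7, …
ICs: h(0) = 2, h′(0) = -4, h′′(0) = 14, h′′′(0) = -128.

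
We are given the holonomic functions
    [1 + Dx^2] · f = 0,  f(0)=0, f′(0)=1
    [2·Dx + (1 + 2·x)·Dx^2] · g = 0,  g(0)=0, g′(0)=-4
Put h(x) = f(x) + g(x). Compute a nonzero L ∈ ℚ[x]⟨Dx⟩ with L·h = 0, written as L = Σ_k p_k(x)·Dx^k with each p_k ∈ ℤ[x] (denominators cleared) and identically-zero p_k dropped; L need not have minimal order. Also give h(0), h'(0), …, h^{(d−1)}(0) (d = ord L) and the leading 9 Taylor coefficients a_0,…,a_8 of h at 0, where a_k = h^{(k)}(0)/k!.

f: a_k = 0, 1, 0, -1/6, 0, 1/120, 0, -1/5040, 0, …
g: a_k = 0, -4, 4, -16/3, 8, -64/5, 64/3, -256/7, 64, …
Weyl lclm of L_f,L_g ⇒ L₀ (ord ≤ 4).
L = (50 + 8·x + 8·x^2)·Dx + (9 + 22·x + 12·x^2 + 8·x^3)·Dx^2 + (50 + 8·x + 8·x^2)·Dx^3 + (9 + 22·x + 12·x^2 + 8·x^3)·Dx^4  (order 4).
h: a_k = 0, -3, 4, -11/2, 8, -307/24, 64/3, -184321/5040, 64, …
ICs: h(0) = 0, h′(0) = -3, h′′(0) = 8, h′′′(0) = -33.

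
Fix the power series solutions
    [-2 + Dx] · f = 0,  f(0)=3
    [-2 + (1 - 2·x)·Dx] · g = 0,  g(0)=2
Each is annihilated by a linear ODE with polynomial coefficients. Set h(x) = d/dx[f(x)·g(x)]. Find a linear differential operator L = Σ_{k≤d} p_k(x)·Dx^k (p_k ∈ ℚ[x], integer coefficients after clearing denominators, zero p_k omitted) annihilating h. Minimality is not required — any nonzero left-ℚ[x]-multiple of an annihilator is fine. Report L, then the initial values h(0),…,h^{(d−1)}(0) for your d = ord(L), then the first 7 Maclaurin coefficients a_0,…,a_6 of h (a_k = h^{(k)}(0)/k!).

f: a_k = 3, 6, 6, 4, 2, 4/5, 4/15, …
g: a_k = 2, 4, 8, 16, 32, 64, 128, …
f·g: L₀ = L_f ⊗_s L_g, ord ≤ 1·1.
Differentiate: ansatz ord ≤ ord L₀ ⇒ L.
L = (5 - 8·x + 4·x^2) + (-1 + 3·x - 2·x^2)·Dx  (order 1).
h: a_k = 24, 120, 384, 1040, 2608, 31312/5, 43840/3, …
ICs: h(0) = 24.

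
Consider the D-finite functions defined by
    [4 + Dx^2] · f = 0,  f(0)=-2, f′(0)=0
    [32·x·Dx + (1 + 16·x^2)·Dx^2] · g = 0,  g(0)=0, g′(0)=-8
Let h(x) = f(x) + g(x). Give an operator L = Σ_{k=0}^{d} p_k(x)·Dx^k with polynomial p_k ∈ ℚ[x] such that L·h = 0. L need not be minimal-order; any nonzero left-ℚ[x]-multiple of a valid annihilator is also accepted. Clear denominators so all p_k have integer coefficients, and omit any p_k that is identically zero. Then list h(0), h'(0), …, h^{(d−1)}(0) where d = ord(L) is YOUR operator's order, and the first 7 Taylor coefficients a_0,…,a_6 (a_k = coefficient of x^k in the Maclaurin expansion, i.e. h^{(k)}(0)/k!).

L = (-6016·x + 102400·x^3 + 32768·x^5)·Dx + (-28 + 1216·x^2 + 27648·x^4 + 16384·x^6)·Dx^2 + (-1504·x + 25600·x^3 + 8192·x^5)·Dx^3 + (-7 + 304·x^2 + 6912·x^4 + 4096·x^6)·Dx^4  (order 4).
h: a_k = -2, -8, 4, 128/3, -4/3, -2048/5, 8/45, …
ICs: h(0) = -2, h′(0) = -8, h′′(0) = 8, h′′′(0) = 256.

f: a_k = -2, 0, 4, 0, -4/3, 0, 8/45, …
g: a_k = 0, -8, 0, 128/3, 0, -2048/5, 0, …
Weyl lclm of L_f,L_g ⇒ L₀ (ord ≤ 4).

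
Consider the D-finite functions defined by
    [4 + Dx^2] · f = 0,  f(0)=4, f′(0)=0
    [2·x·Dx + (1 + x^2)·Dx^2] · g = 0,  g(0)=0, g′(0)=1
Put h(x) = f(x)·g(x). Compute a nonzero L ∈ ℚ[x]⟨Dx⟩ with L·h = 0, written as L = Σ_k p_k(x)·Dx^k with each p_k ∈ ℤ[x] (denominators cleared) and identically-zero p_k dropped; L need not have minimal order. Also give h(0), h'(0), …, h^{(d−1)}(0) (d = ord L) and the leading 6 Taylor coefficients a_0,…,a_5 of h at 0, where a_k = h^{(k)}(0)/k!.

L = (160 + 464·x^2 + 464·x^4 + 256·x^6 + 64·x^8) + (96·x + 224·x^3 + 192·x^5 + 64·x^7)·Dx + (60 + 188·x^2 + 216·x^4 + 128·x^6 + 32·x^8)·Dx^2 + (24·x + 56·x^3 + 48·x^5 + 16·x^7)·Dx^3 + (5 + 18·x^2 + 25·x^4 + 16·x^6 + 4·x^8)·Dx^4  (order 4).
h: a_k = 0, 4, 0, -28/3, 0, 92/15, …
ICs: h(0) = 0, h′(0) = 4, h′′(0) = 0, h′′′(0) = -56.

f: a_k = 4, 0, -8, 0, 8/3, 0, …
g: a_k = 0, 1, 0, -1/3, 0, 1/5, …
L₀ := L_f ⊗_s L_g (sym. prod.), ord ≤ 4.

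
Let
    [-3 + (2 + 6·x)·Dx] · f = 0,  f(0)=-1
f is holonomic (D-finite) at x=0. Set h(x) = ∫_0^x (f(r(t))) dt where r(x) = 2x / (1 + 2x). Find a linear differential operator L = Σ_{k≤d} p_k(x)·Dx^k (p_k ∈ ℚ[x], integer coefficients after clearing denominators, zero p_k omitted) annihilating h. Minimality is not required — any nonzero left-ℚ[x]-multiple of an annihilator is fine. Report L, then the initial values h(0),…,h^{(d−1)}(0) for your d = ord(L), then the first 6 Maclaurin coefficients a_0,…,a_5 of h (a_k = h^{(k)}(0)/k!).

f: a_k = -1, -3/2, 9/8, -27/16, 405/128, -1701/256, …
Substitute x→r, Dx→(1/r')Dx; clear ⇒ L₀.
Integrate: L := L₀·Dx.
L = -3·Dx + (1 + 10·x + 16·x^2)·Dx^2  (order 2).
h: a_k = 0, -1, -3/2, 7/2, -87/8, 1677/40, …
ICs: h(0) = 0, h′(0) = -1.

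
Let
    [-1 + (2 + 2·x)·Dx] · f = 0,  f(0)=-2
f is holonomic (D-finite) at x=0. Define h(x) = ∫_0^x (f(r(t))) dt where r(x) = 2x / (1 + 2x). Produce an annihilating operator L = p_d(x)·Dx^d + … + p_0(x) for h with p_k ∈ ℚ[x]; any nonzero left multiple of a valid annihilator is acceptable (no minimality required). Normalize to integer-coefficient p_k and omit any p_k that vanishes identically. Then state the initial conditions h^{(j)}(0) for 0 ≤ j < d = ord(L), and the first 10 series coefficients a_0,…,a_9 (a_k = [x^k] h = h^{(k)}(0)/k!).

L = -Dx + (1 + 6·x + 8·x^2)·Dx^2  (order 2).
h: a_k = 0, -2, -1, 5/3, -13/4, 141/20, -133/8, 2353/56, -7205/64, 182461/576, …
ICs: h(0) = 0, h′(0) = -2.

f: a_k = -2, -1, 1/4, -1/8, 5/64, -7/128, 21/512, -33/1024, 429/16384, -715/32768, …
f∘r: x↦r, Dx↦Dx/r' in L_f ⇒ L₀.
h=∫₀ˣh₀: take L = L₀·Dx.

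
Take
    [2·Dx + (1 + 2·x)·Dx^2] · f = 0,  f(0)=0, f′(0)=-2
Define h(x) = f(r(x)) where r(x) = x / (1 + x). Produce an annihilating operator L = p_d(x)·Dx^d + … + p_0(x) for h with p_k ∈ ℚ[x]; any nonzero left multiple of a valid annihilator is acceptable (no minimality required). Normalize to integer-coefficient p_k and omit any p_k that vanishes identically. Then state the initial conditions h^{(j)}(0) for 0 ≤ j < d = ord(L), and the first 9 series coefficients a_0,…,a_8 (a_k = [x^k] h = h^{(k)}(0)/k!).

f: a_k = 0, -2, 2, -8/3, 4, -32/5, 32/3, -128/7, 32, …
h₀=f(r): pull back L_f along r ⇒ L₀.
L = (4 + 6·x)·Dx + (1 + 4·x + 3·x^2)·Dx^2  (order 2).
h: a_k = 0, -2, 4, -26/3, 20, -242/5, 364/3, -2186/7, 820, …
ICs: h(0) = 0, h′(0) = -2.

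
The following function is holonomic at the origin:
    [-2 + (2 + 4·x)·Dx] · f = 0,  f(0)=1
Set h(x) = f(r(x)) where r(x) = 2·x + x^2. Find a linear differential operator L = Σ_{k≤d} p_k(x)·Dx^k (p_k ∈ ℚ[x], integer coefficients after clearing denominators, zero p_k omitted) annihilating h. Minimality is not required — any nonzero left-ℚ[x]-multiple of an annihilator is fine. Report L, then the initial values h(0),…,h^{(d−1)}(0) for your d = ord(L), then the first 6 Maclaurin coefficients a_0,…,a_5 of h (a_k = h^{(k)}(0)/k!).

L = (-2 - 2·x) + (1 + 4·x + 2·x^2)·Dx  (order 1).
h: a_k = 1, 2, -1, 2, -9/2, 11, …
ICs: h(0) = 1.

f: a_k = 1, 1, -1/2, 1/2, -5/8, 7/8, …
h₀=f(r): pull back L_f along r ⇒ L₀.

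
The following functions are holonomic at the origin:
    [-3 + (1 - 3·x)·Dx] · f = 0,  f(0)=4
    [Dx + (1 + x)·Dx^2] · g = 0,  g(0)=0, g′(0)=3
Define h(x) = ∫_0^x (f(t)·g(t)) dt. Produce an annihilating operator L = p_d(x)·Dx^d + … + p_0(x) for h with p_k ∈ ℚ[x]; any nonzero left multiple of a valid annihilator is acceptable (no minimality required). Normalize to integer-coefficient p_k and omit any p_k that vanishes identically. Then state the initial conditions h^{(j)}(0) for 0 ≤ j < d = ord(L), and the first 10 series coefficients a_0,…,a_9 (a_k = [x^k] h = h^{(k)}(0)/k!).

L = 3·Dx + (5 + 9·x)·Dx^2 + (-1 + 2·x + 3·x^2)·Dx^3  (order 3).
h: a_k = 0, 0, 6, 10, 47/2, 279/5, 1399/10, 12581/35, 264261/280, 528487/210, …
ICs: h(0) = 0, h′(0) = 0, h′′(0) = 12.

f: a_k = 4, 12, 36, 108, 324, 972, 2916, 8748, 26244, 78732, …
g: a_k = 0, 3, -3/2, 1, -3/4, 3/5, -1/2, 3/7, -3/8, 1/3, …
L₀ := L_f ⊗_s L_g (sym. prod.), ord ≤ 2.
h=∫h₀ ⇒ L = L₀·Dx.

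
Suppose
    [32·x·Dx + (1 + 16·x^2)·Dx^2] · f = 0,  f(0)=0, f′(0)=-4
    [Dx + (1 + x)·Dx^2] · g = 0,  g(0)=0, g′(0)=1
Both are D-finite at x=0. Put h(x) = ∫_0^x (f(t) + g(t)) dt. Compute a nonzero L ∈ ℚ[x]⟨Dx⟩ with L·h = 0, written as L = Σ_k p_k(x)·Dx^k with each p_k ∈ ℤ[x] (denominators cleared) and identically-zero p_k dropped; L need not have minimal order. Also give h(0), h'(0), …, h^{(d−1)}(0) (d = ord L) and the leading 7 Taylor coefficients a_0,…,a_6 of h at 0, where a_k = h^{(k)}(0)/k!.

L = (-32 - 96·x + 1536·x^2 + 512·x^3)·Dx^2 + (-34 - 64·x + 1440·x^2 + 3072·x^3 + 1024·x^4)·Dx^3 + (-1 + 31·x + 32·x^2 + 512·x^3 + 768·x^4 + 256·x^5)·Dx^4  (order 4).
h: a_k = 0, 0, -3/2, -1/6, 65/12, -1/20, -341/10, …
ICs: h(0) = 0, h′(0) = 0, h′′(0) = -3, h′′′(0) = -1.

f: a_k = 0, -4, 0, 64/3, 0, -1024/5, 0, …
g: a_k = 0, 1, -1/2, 1/3, -1/4, 1/5, -1/6, …
Weyl lclm of L_f,L_g ⇒ L₀ (ord ≤ 4).
∫: right-multiply L₀ by Dx.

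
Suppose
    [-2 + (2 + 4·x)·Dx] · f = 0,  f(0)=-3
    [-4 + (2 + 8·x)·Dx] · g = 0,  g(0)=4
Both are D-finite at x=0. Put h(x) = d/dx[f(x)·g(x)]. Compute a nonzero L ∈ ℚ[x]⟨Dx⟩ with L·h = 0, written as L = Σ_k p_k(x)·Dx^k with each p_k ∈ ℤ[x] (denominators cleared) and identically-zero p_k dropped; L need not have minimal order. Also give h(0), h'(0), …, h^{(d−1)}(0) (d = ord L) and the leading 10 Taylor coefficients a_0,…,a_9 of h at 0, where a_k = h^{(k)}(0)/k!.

f: a_k = -3, -3, 3/2, -3/2, 15/8, -21/8, 63/16, -99/16, 1287/128, -2145/128, …
g: a_k = 4, 8, -8, 16, -40, 112, -336, 1056, -3432, 11440, …
Product ⇒ symmetric product L₀, ord ≤ 1.
Differentiate: ansatz ord ≤ ord L₀ ⇒ L.
L = -1 + (-3 - 26·x - 72·x^2 - 64·x^3)·Dx  (order 1).
h: a_k = -36, 12, -54, 222, -1755/2, 6813/2, -52479/4, 201543/4, -6190587/32, 23793585/32, …
ICs: h(0) = -36.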